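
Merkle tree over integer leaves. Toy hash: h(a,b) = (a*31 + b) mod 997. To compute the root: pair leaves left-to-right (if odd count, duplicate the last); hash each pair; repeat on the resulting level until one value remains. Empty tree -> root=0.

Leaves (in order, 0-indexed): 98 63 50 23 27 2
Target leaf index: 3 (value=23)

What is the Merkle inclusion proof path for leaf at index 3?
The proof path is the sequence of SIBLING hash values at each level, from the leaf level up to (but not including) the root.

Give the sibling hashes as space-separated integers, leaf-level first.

L0 (leaves): [98, 63, 50, 23, 27, 2], target index=3
L1: h(98,63)=(98*31+63)%997=110 [pair 0] h(50,23)=(50*31+23)%997=576 [pair 1] h(27,2)=(27*31+2)%997=839 [pair 2] -> [110, 576, 839]
  Sibling for proof at L0: 50
L2: h(110,576)=(110*31+576)%997=995 [pair 0] h(839,839)=(839*31+839)%997=926 [pair 1] -> [995, 926]
  Sibling for proof at L1: 110
L3: h(995,926)=(995*31+926)%997=864 [pair 0] -> [864]
  Sibling for proof at L2: 926
Root: 864
Proof path (sibling hashes from leaf to root): [50, 110, 926]

Answer: 50 110 926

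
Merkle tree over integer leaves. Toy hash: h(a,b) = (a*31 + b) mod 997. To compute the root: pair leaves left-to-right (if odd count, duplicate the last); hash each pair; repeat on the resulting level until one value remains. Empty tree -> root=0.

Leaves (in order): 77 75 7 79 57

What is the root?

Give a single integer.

Answer: 846

Derivation:
L0: [77, 75, 7, 79, 57]
L1: h(77,75)=(77*31+75)%997=468 h(7,79)=(7*31+79)%997=296 h(57,57)=(57*31+57)%997=827 -> [468, 296, 827]
L2: h(468,296)=(468*31+296)%997=846 h(827,827)=(827*31+827)%997=542 -> [846, 542]
L3: h(846,542)=(846*31+542)%997=846 -> [846]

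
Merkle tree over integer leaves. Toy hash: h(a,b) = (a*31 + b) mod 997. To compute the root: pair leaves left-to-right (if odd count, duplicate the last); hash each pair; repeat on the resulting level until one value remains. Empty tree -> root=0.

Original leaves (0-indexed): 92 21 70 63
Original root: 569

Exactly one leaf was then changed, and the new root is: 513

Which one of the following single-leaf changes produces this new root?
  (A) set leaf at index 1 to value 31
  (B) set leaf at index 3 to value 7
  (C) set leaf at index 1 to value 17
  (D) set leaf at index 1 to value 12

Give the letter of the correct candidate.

Answer: B

Derivation:
Original leaves: [92, 21, 70, 63]
Target new root: 513
Try each candidate change and compute the resulting root:
Candidate A: set leaf[1] = 31 -> leaves = [92, 31, 70, 63]
  L0: [92, 31, 70, 63]
  L1: h(92,31)=(92*31+31)%997=889 h(70,63)=(70*31+63)%997=239 -> [889, 239]
  L2: h(889,239)=(889*31+239)%997=879 -> [879]
  root = 879 != target 513
Candidate B: set leaf[3] = 7 -> leaves = [92, 21, 70, 7]
  L0: [92, 21, 70, 7]
  L1: h(92,21)=(92*31+21)%997=879 h(70,7)=(70*31+7)%997=183 -> [879, 183]
  L2: h(879,183)=(879*31+183)%997=513 -> [513]
  root = 513 == target 513  ** MATCH **
Candidate C: set leaf[1] = 17 -> leaves = [92, 17, 70, 63]
  L0: [92, 17, 70, 63]
  L1: h(92,17)=(92*31+17)%997=875 h(70,63)=(70*31+63)%997=239 -> [875, 239]
  L2: h(875,239)=(875*31+239)%997=445 -> [445]
  root = 445 != target 513
Candidate D: set leaf[1] = 12 -> leaves = [92, 12, 70, 63]
  L0: [92, 12, 70, 63]
  L1: h(92,12)=(92*31+12)%997=870 h(70,63)=(70*31+63)%997=239 -> [870, 239]
  L2: h(870,239)=(870*31+239)%997=290 -> [290]
  root = 290 != target 513
Candidate B produces the target root.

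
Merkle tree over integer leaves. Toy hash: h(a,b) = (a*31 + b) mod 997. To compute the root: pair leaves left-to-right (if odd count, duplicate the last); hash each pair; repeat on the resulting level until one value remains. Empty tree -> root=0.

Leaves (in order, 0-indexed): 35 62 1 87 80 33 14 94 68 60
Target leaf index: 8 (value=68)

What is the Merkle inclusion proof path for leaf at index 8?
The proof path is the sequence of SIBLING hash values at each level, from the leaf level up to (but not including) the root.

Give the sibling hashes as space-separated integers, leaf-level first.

Answer: 60 174 583 917

Derivation:
L0 (leaves): [35, 62, 1, 87, 80, 33, 14, 94, 68, 60], target index=8
L1: h(35,62)=(35*31+62)%997=150 [pair 0] h(1,87)=(1*31+87)%997=118 [pair 1] h(80,33)=(80*31+33)%997=519 [pair 2] h(14,94)=(14*31+94)%997=528 [pair 3] h(68,60)=(68*31+60)%997=174 [pair 4] -> [150, 118, 519, 528, 174]
  Sibling for proof at L0: 60
L2: h(150,118)=(150*31+118)%997=780 [pair 0] h(519,528)=(519*31+528)%997=665 [pair 1] h(174,174)=(174*31+174)%997=583 [pair 2] -> [780, 665, 583]
  Sibling for proof at L1: 174
L3: h(780,665)=(780*31+665)%997=917 [pair 0] h(583,583)=(583*31+583)%997=710 [pair 1] -> [917, 710]
  Sibling for proof at L2: 583
L4: h(917,710)=(917*31+710)%997=224 [pair 0] -> [224]
  Sibling for proof at L3: 917
Root: 224
Proof path (sibling hashes from leaf to root): [60, 174, 583, 917]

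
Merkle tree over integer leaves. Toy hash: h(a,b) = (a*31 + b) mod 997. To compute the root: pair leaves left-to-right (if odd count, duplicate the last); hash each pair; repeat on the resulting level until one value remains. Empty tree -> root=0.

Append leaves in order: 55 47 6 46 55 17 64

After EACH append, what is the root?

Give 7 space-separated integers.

After append 55 (leaves=[55]):
  L0: [55]
  root=55
After append 47 (leaves=[55, 47]):
  L0: [55, 47]
  L1: h(55,47)=(55*31+47)%997=755 -> [755]
  root=755
After append 6 (leaves=[55, 47, 6]):
  L0: [55, 47, 6]
  L1: h(55,47)=(55*31+47)%997=755 h(6,6)=(6*31+6)%997=192 -> [755, 192]
  L2: h(755,192)=(755*31+192)%997=666 -> [666]
  root=666
After append 46 (leaves=[55, 47, 6, 46]):
  L0: [55, 47, 6, 46]
  L1: h(55,47)=(55*31+47)%997=755 h(6,46)=(6*31+46)%997=232 -> [755, 232]
  L2: h(755,232)=(755*31+232)%997=706 -> [706]
  root=706
After append 55 (leaves=[55, 47, 6, 46, 55]):
  L0: [55, 47, 6, 46, 55]
  L1: h(55,47)=(55*31+47)%997=755 h(6,46)=(6*31+46)%997=232 h(55,55)=(55*31+55)%997=763 -> [755, 232, 763]
  L2: h(755,232)=(755*31+232)%997=706 h(763,763)=(763*31+763)%997=488 -> [706, 488]
  L3: h(706,488)=(706*31+488)%997=440 -> [440]
  root=440
After append 17 (leaves=[55, 47, 6, 46, 55, 17]):
  L0: [55, 47, 6, 46, 55, 17]
  L1: h(55,47)=(55*31+47)%997=755 h(6,46)=(6*31+46)%997=232 h(55,17)=(55*31+17)%997=725 -> [755, 232, 725]
  L2: h(755,232)=(755*31+232)%997=706 h(725,725)=(725*31+725)%997=269 -> [706, 269]
  L3: h(706,269)=(706*31+269)%997=221 -> [221]
  root=221
After append 64 (leaves=[55, 47, 6, 46, 55, 17, 64]):
  L0: [55, 47, 6, 46, 55, 17, 64]
  L1: h(55,47)=(55*31+47)%997=755 h(6,46)=(6*31+46)%997=232 h(55,17)=(55*31+17)%997=725 h(64,64)=(64*31+64)%997=54 -> [755, 232, 725, 54]
  L2: h(755,232)=(755*31+232)%997=706 h(725,54)=(725*31+54)%997=595 -> [706, 595]
  L3: h(706,595)=(706*31+595)%997=547 -> [547]
  root=547

Answer: 55 755 666 706 440 221 547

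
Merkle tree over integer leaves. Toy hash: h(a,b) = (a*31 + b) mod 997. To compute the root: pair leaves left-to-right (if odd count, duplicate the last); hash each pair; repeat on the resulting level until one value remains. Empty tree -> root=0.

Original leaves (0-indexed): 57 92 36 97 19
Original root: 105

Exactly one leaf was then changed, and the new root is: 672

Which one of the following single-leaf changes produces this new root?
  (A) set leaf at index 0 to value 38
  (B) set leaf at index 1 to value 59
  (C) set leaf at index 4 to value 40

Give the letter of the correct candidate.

Original leaves: [57, 92, 36, 97, 19]
Target new root: 672
Try each candidate change and compute the resulting root:
Candidate A: set leaf[0] = 38 -> leaves = [38, 92, 36, 97, 19]
  L0: [38, 92, 36, 97, 19]
  L1: h(38,92)=(38*31+92)%997=273 h(36,97)=(36*31+97)%997=216 h(19,19)=(19*31+19)%997=608 -> [273, 216, 608]
  L2: h(273,216)=(273*31+216)%997=703 h(608,608)=(608*31+608)%997=513 -> [703, 513]
  L3: h(703,513)=(703*31+513)%997=372 -> [372]
  root = 372 != target 672
Candidate B: set leaf[1] = 59 -> leaves = [57, 59, 36, 97, 19]
  L0: [57, 59, 36, 97, 19]
  L1: h(57,59)=(57*31+59)%997=829 h(36,97)=(36*31+97)%997=216 h(19,19)=(19*31+19)%997=608 -> [829, 216, 608]
  L2: h(829,216)=(829*31+216)%997=990 h(608,608)=(608*31+608)%997=513 -> [990, 513]
  L3: h(990,513)=(990*31+513)%997=296 -> [296]
  root = 296 != target 672
Candidate C: set leaf[4] = 40 -> leaves = [57, 92, 36, 97, 40]
  L0: [57, 92, 36, 97, 40]
  L1: h(57,92)=(57*31+92)%997=862 h(36,97)=(36*31+97)%997=216 h(40,40)=(40*31+40)%997=283 -> [862, 216, 283]
  L2: h(862,216)=(862*31+216)%997=19 h(283,283)=(283*31+283)%997=83 -> [19, 83]
  L3: h(19,83)=(19*31+83)%997=672 -> [672]
  root = 672 == target 672  ** MATCH **
Candidate C produces the target root.

Answer: C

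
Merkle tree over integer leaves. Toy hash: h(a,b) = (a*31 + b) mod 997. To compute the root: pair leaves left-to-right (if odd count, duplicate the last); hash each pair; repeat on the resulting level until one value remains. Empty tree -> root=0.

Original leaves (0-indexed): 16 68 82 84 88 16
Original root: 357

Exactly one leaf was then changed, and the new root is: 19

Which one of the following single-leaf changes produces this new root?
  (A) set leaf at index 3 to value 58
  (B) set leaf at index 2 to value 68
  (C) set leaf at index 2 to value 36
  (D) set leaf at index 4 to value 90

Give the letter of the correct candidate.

Answer: C

Derivation:
Original leaves: [16, 68, 82, 84, 88, 16]
Target new root: 19
Try each candidate change and compute the resulting root:
Candidate A: set leaf[3] = 58 -> leaves = [16, 68, 82, 58, 88, 16]
  L0: [16, 68, 82, 58, 88, 16]
  L1: h(16,68)=(16*31+68)%997=564 h(82,58)=(82*31+58)%997=606 h(88,16)=(88*31+16)%997=750 -> [564, 606, 750]
  L2: h(564,606)=(564*31+606)%997=144 h(750,750)=(750*31+750)%997=72 -> [144, 72]
  L3: h(144,72)=(144*31+72)%997=548 -> [548]
  root = 548 != target 19
Candidate B: set leaf[2] = 68 -> leaves = [16, 68, 68, 84, 88, 16]
  L0: [16, 68, 68, 84, 88, 16]
  L1: h(16,68)=(16*31+68)%997=564 h(68,84)=(68*31+84)%997=198 h(88,16)=(88*31+16)%997=750 -> [564, 198, 750]
  L2: h(564,198)=(564*31+198)%997=733 h(750,750)=(750*31+750)%997=72 -> [733, 72]
  L3: h(733,72)=(733*31+72)%997=861 -> [861]
  root = 861 != target 19
Candidate C: set leaf[2] = 36 -> leaves = [16, 68, 36, 84, 88, 16]
  L0: [16, 68, 36, 84, 88, 16]
  L1: h(16,68)=(16*31+68)%997=564 h(36,84)=(36*31+84)%997=203 h(88,16)=(88*31+16)%997=750 -> [564, 203, 750]
  L2: h(564,203)=(564*31+203)%997=738 h(750,750)=(750*31+750)%997=72 -> [738, 72]
  L3: h(738,72)=(738*31+72)%997=19 -> [19]
  root = 19 == target 19  ** MATCH **
Candidate D: set leaf[4] = 90 -> leaves = [16, 68, 82, 84, 90, 16]
  L0: [16, 68, 82, 84, 90, 16]
  L1: h(16,68)=(16*31+68)%997=564 h(82,84)=(82*31+84)%997=632 h(90,16)=(90*31+16)%997=812 -> [564, 632, 812]
  L2: h(564,632)=(564*31+632)%997=170 h(812,812)=(812*31+812)%997=62 -> [170, 62]
  L3: h(170,62)=(170*31+62)%997=347 -> [347]
  root = 347 != target 19
Candidate C produces the target root.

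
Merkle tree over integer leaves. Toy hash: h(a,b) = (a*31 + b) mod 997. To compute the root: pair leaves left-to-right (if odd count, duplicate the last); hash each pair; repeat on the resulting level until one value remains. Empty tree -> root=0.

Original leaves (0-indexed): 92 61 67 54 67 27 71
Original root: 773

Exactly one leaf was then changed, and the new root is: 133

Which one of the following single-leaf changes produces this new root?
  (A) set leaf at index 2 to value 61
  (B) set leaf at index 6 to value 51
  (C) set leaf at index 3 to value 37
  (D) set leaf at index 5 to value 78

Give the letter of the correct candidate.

Original leaves: [92, 61, 67, 54, 67, 27, 71]
Target new root: 133
Try each candidate change and compute the resulting root:
Candidate A: set leaf[2] = 61 -> leaves = [92, 61, 61, 54, 67, 27, 71]
  L0: [92, 61, 61, 54, 67, 27, 71]
  L1: h(92,61)=(92*31+61)%997=919 h(61,54)=(61*31+54)%997=948 h(67,27)=(67*31+27)%997=110 h(71,71)=(71*31+71)%997=278 -> [919, 948, 110, 278]
  L2: h(919,948)=(919*31+948)%997=524 h(110,278)=(110*31+278)%997=697 -> [524, 697]
  L3: h(524,697)=(524*31+697)%997=989 -> [989]
  root = 989 != target 133
Candidate B: set leaf[6] = 51 -> leaves = [92, 61, 67, 54, 67, 27, 51]
  L0: [92, 61, 67, 54, 67, 27, 51]
  L1: h(92,61)=(92*31+61)%997=919 h(67,54)=(67*31+54)%997=137 h(67,27)=(67*31+27)%997=110 h(51,51)=(51*31+51)%997=635 -> [919, 137, 110, 635]
  L2: h(919,137)=(919*31+137)%997=710 h(110,635)=(110*31+635)%997=57 -> [710, 57]
  L3: h(710,57)=(710*31+57)%997=133 -> [133]
  root = 133 == target 133  ** MATCH **
Candidate C: set leaf[3] = 37 -> leaves = [92, 61, 67, 37, 67, 27, 71]
  L0: [92, 61, 67, 37, 67, 27, 71]
  L1: h(92,61)=(92*31+61)%997=919 h(67,37)=(67*31+37)%997=120 h(67,27)=(67*31+27)%997=110 h(71,71)=(71*31+71)%997=278 -> [919, 120, 110, 278]
  L2: h(919,120)=(919*31+120)%997=693 h(110,278)=(110*31+278)%997=697 -> [693, 697]
  L3: h(693,697)=(693*31+697)%997=246 -> [246]
  root = 246 != target 133
Candidate D: set leaf[5] = 78 -> leaves = [92, 61, 67, 54, 67, 78, 71]
  L0: [92, 61, 67, 54, 67, 78, 71]
  L1: h(92,61)=(92*31+61)%997=919 h(67,54)=(67*31+54)%997=137 h(67,78)=(67*31+78)%997=161 h(71,71)=(71*31+71)%997=278 -> [919, 137, 161, 278]
  L2: h(919,137)=(919*31+137)%997=710 h(161,278)=(161*31+278)%997=284 -> [710, 284]
  L3: h(710,284)=(710*31+284)%997=360 -> [360]
  root = 360 != target 133
Candidate B produces the target root.

Answer: B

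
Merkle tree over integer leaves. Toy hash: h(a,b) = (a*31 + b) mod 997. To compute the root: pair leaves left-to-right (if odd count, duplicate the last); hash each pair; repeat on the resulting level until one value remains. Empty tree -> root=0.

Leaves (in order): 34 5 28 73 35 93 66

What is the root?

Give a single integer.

L0: [34, 5, 28, 73, 35, 93, 66]
L1: h(34,5)=(34*31+5)%997=62 h(28,73)=(28*31+73)%997=941 h(35,93)=(35*31+93)%997=181 h(66,66)=(66*31+66)%997=118 -> [62, 941, 181, 118]
L2: h(62,941)=(62*31+941)%997=869 h(181,118)=(181*31+118)%997=744 -> [869, 744]
L3: h(869,744)=(869*31+744)%997=764 -> [764]

Answer: 764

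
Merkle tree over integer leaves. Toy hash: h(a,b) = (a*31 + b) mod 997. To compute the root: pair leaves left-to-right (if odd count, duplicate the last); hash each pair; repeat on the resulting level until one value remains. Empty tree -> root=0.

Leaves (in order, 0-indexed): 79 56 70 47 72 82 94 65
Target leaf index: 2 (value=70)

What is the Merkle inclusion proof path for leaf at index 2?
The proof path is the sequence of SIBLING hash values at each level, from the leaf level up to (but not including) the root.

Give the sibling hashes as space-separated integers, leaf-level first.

Answer: 47 511 935

Derivation:
L0 (leaves): [79, 56, 70, 47, 72, 82, 94, 65], target index=2
L1: h(79,56)=(79*31+56)%997=511 [pair 0] h(70,47)=(70*31+47)%997=223 [pair 1] h(72,82)=(72*31+82)%997=320 [pair 2] h(94,65)=(94*31+65)%997=985 [pair 3] -> [511, 223, 320, 985]
  Sibling for proof at L0: 47
L2: h(511,223)=(511*31+223)%997=112 [pair 0] h(320,985)=(320*31+985)%997=935 [pair 1] -> [112, 935]
  Sibling for proof at L1: 511
L3: h(112,935)=(112*31+935)%997=419 [pair 0] -> [419]
  Sibling for proof at L2: 935
Root: 419
Proof path (sibling hashes from leaf to root): [47, 511, 935]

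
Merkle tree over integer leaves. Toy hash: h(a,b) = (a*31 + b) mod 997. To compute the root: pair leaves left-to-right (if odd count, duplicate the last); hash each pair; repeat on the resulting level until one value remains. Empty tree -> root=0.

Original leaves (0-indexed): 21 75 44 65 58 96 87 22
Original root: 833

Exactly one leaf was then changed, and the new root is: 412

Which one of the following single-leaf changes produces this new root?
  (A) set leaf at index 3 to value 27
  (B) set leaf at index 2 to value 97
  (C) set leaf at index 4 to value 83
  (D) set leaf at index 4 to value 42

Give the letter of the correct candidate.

Original leaves: [21, 75, 44, 65, 58, 96, 87, 22]
Target new root: 412
Try each candidate change and compute the resulting root:
Candidate A: set leaf[3] = 27 -> leaves = [21, 75, 44, 27, 58, 96, 87, 22]
  L0: [21, 75, 44, 27, 58, 96, 87, 22]
  L1: h(21,75)=(21*31+75)%997=726 h(44,27)=(44*31+27)%997=394 h(58,96)=(58*31+96)%997=897 h(87,22)=(87*31+22)%997=725 -> [726, 394, 897, 725]
  L2: h(726,394)=(726*31+394)%997=966 h(897,725)=(897*31+725)%997=616 -> [966, 616]
  L3: h(966,616)=(966*31+616)%997=652 -> [652]
  root = 652 != target 412
Candidate B: set leaf[2] = 97 -> leaves = [21, 75, 97, 65, 58, 96, 87, 22]
  L0: [21, 75, 97, 65, 58, 96, 87, 22]
  L1: h(21,75)=(21*31+75)%997=726 h(97,65)=(97*31+65)%997=81 h(58,96)=(58*31+96)%997=897 h(87,22)=(87*31+22)%997=725 -> [726, 81, 897, 725]
  L2: h(726,81)=(726*31+81)%997=653 h(897,725)=(897*31+725)%997=616 -> [653, 616]
  L3: h(653,616)=(653*31+616)%997=919 -> [919]
  root = 919 != target 412
Candidate C: set leaf[4] = 83 -> leaves = [21, 75, 44, 65, 83, 96, 87, 22]
  L0: [21, 75, 44, 65, 83, 96, 87, 22]
  L1: h(21,75)=(21*31+75)%997=726 h(44,65)=(44*31+65)%997=432 h(83,96)=(83*31+96)%997=675 h(87,22)=(87*31+22)%997=725 -> [726, 432, 675, 725]
  L2: h(726,432)=(726*31+432)%997=7 h(675,725)=(675*31+725)%997=713 -> [7, 713]
  L3: h(7,713)=(7*31+713)%997=930 -> [930]
  root = 930 != target 412
Candidate D: set leaf[4] = 42 -> leaves = [21, 75, 44, 65, 42, 96, 87, 22]
  L0: [21, 75, 44, 65, 42, 96, 87, 22]
  L1: h(21,75)=(21*31+75)%997=726 h(44,65)=(44*31+65)%997=432 h(42,96)=(42*31+96)%997=401 h(87,22)=(87*31+22)%997=725 -> [726, 432, 401, 725]
  L2: h(726,432)=(726*31+432)%997=7 h(401,725)=(401*31+725)%997=195 -> [7, 195]
  L3: h(7,195)=(7*31+195)%997=412 -> [412]
  root = 412 == target 412  ** MATCH **
Candidate D produces the target root.

Answer: D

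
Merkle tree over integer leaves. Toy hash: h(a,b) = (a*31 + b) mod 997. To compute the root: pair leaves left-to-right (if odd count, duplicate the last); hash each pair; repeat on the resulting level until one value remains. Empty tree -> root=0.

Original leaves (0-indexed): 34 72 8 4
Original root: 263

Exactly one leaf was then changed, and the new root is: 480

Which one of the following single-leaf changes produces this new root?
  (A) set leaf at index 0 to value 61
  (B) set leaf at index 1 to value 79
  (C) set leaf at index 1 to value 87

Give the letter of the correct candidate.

Answer: B

Derivation:
Original leaves: [34, 72, 8, 4]
Target new root: 480
Try each candidate change and compute the resulting root:
Candidate A: set leaf[0] = 61 -> leaves = [61, 72, 8, 4]
  L0: [61, 72, 8, 4]
  L1: h(61,72)=(61*31+72)%997=966 h(8,4)=(8*31+4)%997=252 -> [966, 252]
  L2: h(966,252)=(966*31+252)%997=288 -> [288]
  root = 288 != target 480
Candidate B: set leaf[1] = 79 -> leaves = [34, 79, 8, 4]
  L0: [34, 79, 8, 4]
  L1: h(34,79)=(34*31+79)%997=136 h(8,4)=(8*31+4)%997=252 -> [136, 252]
  L2: h(136,252)=(136*31+252)%997=480 -> [480]
  root = 480 == target 480  ** MATCH **
Candidate C: set leaf[1] = 87 -> leaves = [34, 87, 8, 4]
  L0: [34, 87, 8, 4]
  L1: h(34,87)=(34*31+87)%997=144 h(8,4)=(8*31+4)%997=252 -> [144, 252]
  L2: h(144,252)=(144*31+252)%997=728 -> [728]
  root = 728 != target 480
Candidate B produces the target root.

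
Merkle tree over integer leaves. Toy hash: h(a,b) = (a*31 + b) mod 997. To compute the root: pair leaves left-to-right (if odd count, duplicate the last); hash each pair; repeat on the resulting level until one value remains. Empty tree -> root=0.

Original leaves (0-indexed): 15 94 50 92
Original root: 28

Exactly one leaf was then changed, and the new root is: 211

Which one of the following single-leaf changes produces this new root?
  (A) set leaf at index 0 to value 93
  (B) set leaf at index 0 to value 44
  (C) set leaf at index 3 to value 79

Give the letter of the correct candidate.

Answer: A

Derivation:
Original leaves: [15, 94, 50, 92]
Target new root: 211
Try each candidate change and compute the resulting root:
Candidate A: set leaf[0] = 93 -> leaves = [93, 94, 50, 92]
  L0: [93, 94, 50, 92]
  L1: h(93,94)=(93*31+94)%997=983 h(50,92)=(50*31+92)%997=645 -> [983, 645]
  L2: h(983,645)=(983*31+645)%997=211 -> [211]
  root = 211 == target 211  ** MATCH **
Candidate B: set leaf[0] = 44 -> leaves = [44, 94, 50, 92]
  L0: [44, 94, 50, 92]
  L1: h(44,94)=(44*31+94)%997=461 h(50,92)=(50*31+92)%997=645 -> [461, 645]
  L2: h(461,645)=(461*31+645)%997=978 -> [978]
  root = 978 != target 211
Candidate C: set leaf[3] = 79 -> leaves = [15, 94, 50, 79]
  L0: [15, 94, 50, 79]
  L1: h(15,94)=(15*31+94)%997=559 h(50,79)=(50*31+79)%997=632 -> [559, 632]
  L2: h(559,632)=(559*31+632)%997=15 -> [15]
  root = 15 != target 211
Candidate A produces the target root.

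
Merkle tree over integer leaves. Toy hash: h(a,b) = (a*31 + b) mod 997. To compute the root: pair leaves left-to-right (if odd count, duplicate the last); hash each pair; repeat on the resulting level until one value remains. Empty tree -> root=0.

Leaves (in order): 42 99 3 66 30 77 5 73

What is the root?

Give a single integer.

L0: [42, 99, 3, 66, 30, 77, 5, 73]
L1: h(42,99)=(42*31+99)%997=404 h(3,66)=(3*31+66)%997=159 h(30,77)=(30*31+77)%997=10 h(5,73)=(5*31+73)%997=228 -> [404, 159, 10, 228]
L2: h(404,159)=(404*31+159)%997=719 h(10,228)=(10*31+228)%997=538 -> [719, 538]
L3: h(719,538)=(719*31+538)%997=893 -> [893]

Answer: 893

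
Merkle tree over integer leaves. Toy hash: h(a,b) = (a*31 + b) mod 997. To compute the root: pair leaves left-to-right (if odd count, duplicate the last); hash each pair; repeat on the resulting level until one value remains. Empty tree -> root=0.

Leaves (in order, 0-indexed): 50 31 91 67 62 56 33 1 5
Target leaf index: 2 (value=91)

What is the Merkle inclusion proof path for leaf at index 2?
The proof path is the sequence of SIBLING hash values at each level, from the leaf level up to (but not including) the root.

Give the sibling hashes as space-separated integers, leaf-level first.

L0 (leaves): [50, 31, 91, 67, 62, 56, 33, 1, 5], target index=2
L1: h(50,31)=(50*31+31)%997=584 [pair 0] h(91,67)=(91*31+67)%997=894 [pair 1] h(62,56)=(62*31+56)%997=981 [pair 2] h(33,1)=(33*31+1)%997=27 [pair 3] h(5,5)=(5*31+5)%997=160 [pair 4] -> [584, 894, 981, 27, 160]
  Sibling for proof at L0: 67
L2: h(584,894)=(584*31+894)%997=55 [pair 0] h(981,27)=(981*31+27)%997=528 [pair 1] h(160,160)=(160*31+160)%997=135 [pair 2] -> [55, 528, 135]
  Sibling for proof at L1: 584
L3: h(55,528)=(55*31+528)%997=239 [pair 0] h(135,135)=(135*31+135)%997=332 [pair 1] -> [239, 332]
  Sibling for proof at L2: 528
L4: h(239,332)=(239*31+332)%997=762 [pair 0] -> [762]
  Sibling for proof at L3: 332
Root: 762
Proof path (sibling hashes from leaf to root): [67, 584, 528, 332]

Answer: 67 584 528 332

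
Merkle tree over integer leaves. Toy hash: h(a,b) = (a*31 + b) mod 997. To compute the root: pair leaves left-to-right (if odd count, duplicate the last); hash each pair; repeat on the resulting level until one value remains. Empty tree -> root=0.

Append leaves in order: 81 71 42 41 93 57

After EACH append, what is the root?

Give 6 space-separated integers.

After append 81 (leaves=[81]):
  L0: [81]
  root=81
After append 71 (leaves=[81, 71]):
  L0: [81, 71]
  L1: h(81,71)=(81*31+71)%997=588 -> [588]
  root=588
After append 42 (leaves=[81, 71, 42]):
  L0: [81, 71, 42]
  L1: h(81,71)=(81*31+71)%997=588 h(42,42)=(42*31+42)%997=347 -> [588, 347]
  L2: h(588,347)=(588*31+347)%997=629 -> [629]
  root=629
After append 41 (leaves=[81, 71, 42, 41]):
  L0: [81, 71, 42, 41]
  L1: h(81,71)=(81*31+71)%997=588 h(42,41)=(42*31+41)%997=346 -> [588, 346]
  L2: h(588,346)=(588*31+346)%997=628 -> [628]
  root=628
After append 93 (leaves=[81, 71, 42, 41, 93]):
  L0: [81, 71, 42, 41, 93]
  L1: h(81,71)=(81*31+71)%997=588 h(42,41)=(42*31+41)%997=346 h(93,93)=(93*31+93)%997=982 -> [588, 346, 982]
  L2: h(588,346)=(588*31+346)%997=628 h(982,982)=(982*31+982)%997=517 -> [628, 517]
  L3: h(628,517)=(628*31+517)%997=45 -> [45]
  root=45
After append 57 (leaves=[81, 71, 42, 41, 93, 57]):
  L0: [81, 71, 42, 41, 93, 57]
  L1: h(81,71)=(81*31+71)%997=588 h(42,41)=(42*31+41)%997=346 h(93,57)=(93*31+57)%997=946 -> [588, 346, 946]
  L2: h(588,346)=(588*31+346)%997=628 h(946,946)=(946*31+946)%997=362 -> [628, 362]
  L3: h(628,362)=(628*31+362)%997=887 -> [887]
  root=887

Answer: 81 588 629 628 45 887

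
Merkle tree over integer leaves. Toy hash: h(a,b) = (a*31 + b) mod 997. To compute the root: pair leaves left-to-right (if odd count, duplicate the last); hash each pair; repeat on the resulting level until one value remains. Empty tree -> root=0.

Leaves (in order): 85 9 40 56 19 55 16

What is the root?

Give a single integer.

L0: [85, 9, 40, 56, 19, 55, 16]
L1: h(85,9)=(85*31+9)%997=650 h(40,56)=(40*31+56)%997=299 h(19,55)=(19*31+55)%997=644 h(16,16)=(16*31+16)%997=512 -> [650, 299, 644, 512]
L2: h(650,299)=(650*31+299)%997=509 h(644,512)=(644*31+512)%997=536 -> [509, 536]
L3: h(509,536)=(509*31+536)%997=363 -> [363]

Answer: 363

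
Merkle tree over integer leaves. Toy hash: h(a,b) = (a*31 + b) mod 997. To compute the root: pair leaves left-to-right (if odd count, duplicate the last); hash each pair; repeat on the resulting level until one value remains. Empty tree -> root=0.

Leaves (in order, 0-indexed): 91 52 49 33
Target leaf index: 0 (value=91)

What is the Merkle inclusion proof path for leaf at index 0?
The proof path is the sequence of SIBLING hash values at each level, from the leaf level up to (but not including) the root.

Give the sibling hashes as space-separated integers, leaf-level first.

L0 (leaves): [91, 52, 49, 33], target index=0
L1: h(91,52)=(91*31+52)%997=879 [pair 0] h(49,33)=(49*31+33)%997=555 [pair 1] -> [879, 555]
  Sibling for proof at L0: 52
L2: h(879,555)=(879*31+555)%997=885 [pair 0] -> [885]
  Sibling for proof at L1: 555
Root: 885
Proof path (sibling hashes from leaf to root): [52, 555]

Answer: 52 555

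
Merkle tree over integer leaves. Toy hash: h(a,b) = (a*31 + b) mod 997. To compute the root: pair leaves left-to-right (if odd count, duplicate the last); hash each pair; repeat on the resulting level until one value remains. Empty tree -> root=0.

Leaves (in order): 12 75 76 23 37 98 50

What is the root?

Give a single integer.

L0: [12, 75, 76, 23, 37, 98, 50]
L1: h(12,75)=(12*31+75)%997=447 h(76,23)=(76*31+23)%997=385 h(37,98)=(37*31+98)%997=248 h(50,50)=(50*31+50)%997=603 -> [447, 385, 248, 603]
L2: h(447,385)=(447*31+385)%997=284 h(248,603)=(248*31+603)%997=315 -> [284, 315]
L3: h(284,315)=(284*31+315)%997=146 -> [146]

Answer: 146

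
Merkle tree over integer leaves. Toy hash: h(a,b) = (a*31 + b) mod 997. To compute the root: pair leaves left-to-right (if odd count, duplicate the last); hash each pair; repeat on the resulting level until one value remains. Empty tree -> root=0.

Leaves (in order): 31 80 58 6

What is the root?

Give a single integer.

L0: [31, 80, 58, 6]
L1: h(31,80)=(31*31+80)%997=44 h(58,6)=(58*31+6)%997=807 -> [44, 807]
L2: h(44,807)=(44*31+807)%997=177 -> [177]

Answer: 177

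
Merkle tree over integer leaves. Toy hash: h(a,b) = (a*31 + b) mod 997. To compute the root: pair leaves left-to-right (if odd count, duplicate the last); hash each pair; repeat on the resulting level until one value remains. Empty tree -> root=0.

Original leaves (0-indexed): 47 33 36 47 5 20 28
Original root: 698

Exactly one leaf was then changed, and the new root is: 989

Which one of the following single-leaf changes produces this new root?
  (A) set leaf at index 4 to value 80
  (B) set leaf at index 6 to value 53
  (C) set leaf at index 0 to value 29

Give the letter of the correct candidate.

Answer: A

Derivation:
Original leaves: [47, 33, 36, 47, 5, 20, 28]
Target new root: 989
Try each candidate change and compute the resulting root:
Candidate A: set leaf[4] = 80 -> leaves = [47, 33, 36, 47, 80, 20, 28]
  L0: [47, 33, 36, 47, 80, 20, 28]
  L1: h(47,33)=(47*31+33)%997=493 h(36,47)=(36*31+47)%997=166 h(80,20)=(80*31+20)%997=506 h(28,28)=(28*31+28)%997=896 -> [493, 166, 506, 896]
  L2: h(493,166)=(493*31+166)%997=494 h(506,896)=(506*31+896)%997=630 -> [494, 630]
  L3: h(494,630)=(494*31+630)%997=989 -> [989]
  root = 989 == target 989  ** MATCH **
Candidate B: set leaf[6] = 53 -> leaves = [47, 33, 36, 47, 5, 20, 53]
  L0: [47, 33, 36, 47, 5, 20, 53]
  L1: h(47,33)=(47*31+33)%997=493 h(36,47)=(36*31+47)%997=166 h(5,20)=(5*31+20)%997=175 h(53,53)=(53*31+53)%997=699 -> [493, 166, 175, 699]
  L2: h(493,166)=(493*31+166)%997=494 h(175,699)=(175*31+699)%997=142 -> [494, 142]
  L3: h(494,142)=(494*31+142)%997=501 -> [501]
  root = 501 != target 989
Candidate C: set leaf[0] = 29 -> leaves = [29, 33, 36, 47, 5, 20, 28]
  L0: [29, 33, 36, 47, 5, 20, 28]
  L1: h(29,33)=(29*31+33)%997=932 h(36,47)=(36*31+47)%997=166 h(5,20)=(5*31+20)%997=175 h(28,28)=(28*31+28)%997=896 -> [932, 166, 175, 896]
  L2: h(932,166)=(932*31+166)%997=145 h(175,896)=(175*31+896)%997=339 -> [145, 339]
  L3: h(145,339)=(145*31+339)%997=846 -> [846]
  root = 846 != target 989
Candidate A produces the target root.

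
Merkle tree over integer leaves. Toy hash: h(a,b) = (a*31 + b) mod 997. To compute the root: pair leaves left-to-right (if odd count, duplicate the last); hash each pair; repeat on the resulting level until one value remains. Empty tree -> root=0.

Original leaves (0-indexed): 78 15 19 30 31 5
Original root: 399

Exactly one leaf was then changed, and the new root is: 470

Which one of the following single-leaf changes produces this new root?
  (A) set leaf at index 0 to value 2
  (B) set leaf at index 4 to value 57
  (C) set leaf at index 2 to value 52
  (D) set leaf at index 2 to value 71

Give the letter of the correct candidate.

Original leaves: [78, 15, 19, 30, 31, 5]
Target new root: 470
Try each candidate change and compute the resulting root:
Candidate A: set leaf[0] = 2 -> leaves = [2, 15, 19, 30, 31, 5]
  L0: [2, 15, 19, 30, 31, 5]
  L1: h(2,15)=(2*31+15)%997=77 h(19,30)=(19*31+30)%997=619 h(31,5)=(31*31+5)%997=966 -> [77, 619, 966]
  L2: h(77,619)=(77*31+619)%997=15 h(966,966)=(966*31+966)%997=5 -> [15, 5]
  L3: h(15,5)=(15*31+5)%997=470 -> [470]
  root = 470 == target 470  ** MATCH **
Candidate B: set leaf[4] = 57 -> leaves = [78, 15, 19, 30, 57, 5]
  L0: [78, 15, 19, 30, 57, 5]
  L1: h(78,15)=(78*31+15)%997=439 h(19,30)=(19*31+30)%997=619 h(57,5)=(57*31+5)%997=775 -> [439, 619, 775]
  L2: h(439,619)=(439*31+619)%997=270 h(775,775)=(775*31+775)%997=872 -> [270, 872]
  L3: h(270,872)=(270*31+872)%997=269 -> [269]
  root = 269 != target 470
Candidate C: set leaf[2] = 52 -> leaves = [78, 15, 52, 30, 31, 5]
  L0: [78, 15, 52, 30, 31, 5]
  L1: h(78,15)=(78*31+15)%997=439 h(52,30)=(52*31+30)%997=645 h(31,5)=(31*31+5)%997=966 -> [439, 645, 966]
  L2: h(439,645)=(439*31+645)%997=296 h(966,966)=(966*31+966)%997=5 -> [296, 5]
  L3: h(296,5)=(296*31+5)%997=208 -> [208]
  root = 208 != target 470
Candidate D: set leaf[2] = 71 -> leaves = [78, 15, 71, 30, 31, 5]
  L0: [78, 15, 71, 30, 31, 5]
  L1: h(78,15)=(78*31+15)%997=439 h(71,30)=(71*31+30)%997=237 h(31,5)=(31*31+5)%997=966 -> [439, 237, 966]
  L2: h(439,237)=(439*31+237)%997=885 h(966,966)=(966*31+966)%997=5 -> [885, 5]
  L3: h(885,5)=(885*31+5)%997=521 -> [521]
  root = 521 != target 470
Candidate A produces the target root.

Answer: A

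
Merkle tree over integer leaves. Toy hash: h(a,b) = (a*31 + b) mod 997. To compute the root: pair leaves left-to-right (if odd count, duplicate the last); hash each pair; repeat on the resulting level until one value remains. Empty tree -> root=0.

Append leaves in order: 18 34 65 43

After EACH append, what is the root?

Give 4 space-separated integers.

Answer: 18 592 492 470

Derivation:
After append 18 (leaves=[18]):
  L0: [18]
  root=18
After append 34 (leaves=[18, 34]):
  L0: [18, 34]
  L1: h(18,34)=(18*31+34)%997=592 -> [592]
  root=592
After append 65 (leaves=[18, 34, 65]):
  L0: [18, 34, 65]
  L1: h(18,34)=(18*31+34)%997=592 h(65,65)=(65*31+65)%997=86 -> [592, 86]
  L2: h(592,86)=(592*31+86)%997=492 -> [492]
  root=492
After append 43 (leaves=[18, 34, 65, 43]):
  L0: [18, 34, 65, 43]
  L1: h(18,34)=(18*31+34)%997=592 h(65,43)=(65*31+43)%997=64 -> [592, 64]
  L2: h(592,64)=(592*31+64)%997=470 -> [470]
  root=470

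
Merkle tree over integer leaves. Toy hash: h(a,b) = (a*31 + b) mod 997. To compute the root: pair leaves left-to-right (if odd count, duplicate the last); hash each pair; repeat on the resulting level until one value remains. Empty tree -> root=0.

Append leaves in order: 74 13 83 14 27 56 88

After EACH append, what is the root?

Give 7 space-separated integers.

After append 74 (leaves=[74]):
  L0: [74]
  root=74
After append 13 (leaves=[74, 13]):
  L0: [74, 13]
  L1: h(74,13)=(74*31+13)%997=313 -> [313]
  root=313
After append 83 (leaves=[74, 13, 83]):
  L0: [74, 13, 83]
  L1: h(74,13)=(74*31+13)%997=313 h(83,83)=(83*31+83)%997=662 -> [313, 662]
  L2: h(313,662)=(313*31+662)%997=395 -> [395]
  root=395
After append 14 (leaves=[74, 13, 83, 14]):
  L0: [74, 13, 83, 14]
  L1: h(74,13)=(74*31+13)%997=313 h(83,14)=(83*31+14)%997=593 -> [313, 593]
  L2: h(313,593)=(313*31+593)%997=326 -> [326]
  root=326
After append 27 (leaves=[74, 13, 83, 14, 27]):
  L0: [74, 13, 83, 14, 27]
  L1: h(74,13)=(74*31+13)%997=313 h(83,14)=(83*31+14)%997=593 h(27,27)=(27*31+27)%997=864 -> [313, 593, 864]
  L2: h(313,593)=(313*31+593)%997=326 h(864,864)=(864*31+864)%997=729 -> [326, 729]
  L3: h(326,729)=(326*31+729)%997=865 -> [865]
  root=865
After append 56 (leaves=[74, 13, 83, 14, 27, 56]):
  L0: [74, 13, 83, 14, 27, 56]
  L1: h(74,13)=(74*31+13)%997=313 h(83,14)=(83*31+14)%997=593 h(27,56)=(27*31+56)%997=893 -> [313, 593, 893]
  L2: h(313,593)=(313*31+593)%997=326 h(893,893)=(893*31+893)%997=660 -> [326, 660]
  L3: h(326,660)=(326*31+660)%997=796 -> [796]
  root=796
After append 88 (leaves=[74, 13, 83, 14, 27, 56, 88]):
  L0: [74, 13, 83, 14, 27, 56, 88]
  L1: h(74,13)=(74*31+13)%997=313 h(83,14)=(83*31+14)%997=593 h(27,56)=(27*31+56)%997=893 h(88,88)=(88*31+88)%997=822 -> [313, 593, 893, 822]
  L2: h(313,593)=(313*31+593)%997=326 h(893,822)=(893*31+822)%997=589 -> [326, 589]
  L3: h(326,589)=(326*31+589)%997=725 -> [725]
  root=725

Answer: 74 313 395 326 865 796 725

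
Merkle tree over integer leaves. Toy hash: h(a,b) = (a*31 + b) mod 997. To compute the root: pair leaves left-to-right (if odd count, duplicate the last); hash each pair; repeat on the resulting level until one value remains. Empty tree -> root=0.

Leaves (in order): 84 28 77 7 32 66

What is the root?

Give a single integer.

Answer: 357

Derivation:
L0: [84, 28, 77, 7, 32, 66]
L1: h(84,28)=(84*31+28)%997=638 h(77,7)=(77*31+7)%997=400 h(32,66)=(32*31+66)%997=61 -> [638, 400, 61]
L2: h(638,400)=(638*31+400)%997=238 h(61,61)=(61*31+61)%997=955 -> [238, 955]
L3: h(238,955)=(238*31+955)%997=357 -> [357]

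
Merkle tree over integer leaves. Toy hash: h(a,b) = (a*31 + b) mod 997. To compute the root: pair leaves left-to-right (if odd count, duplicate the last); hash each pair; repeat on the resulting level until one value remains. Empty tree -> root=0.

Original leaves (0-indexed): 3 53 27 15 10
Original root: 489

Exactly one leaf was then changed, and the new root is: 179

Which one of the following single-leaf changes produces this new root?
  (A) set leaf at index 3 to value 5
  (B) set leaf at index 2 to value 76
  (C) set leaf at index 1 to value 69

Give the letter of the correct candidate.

Original leaves: [3, 53, 27, 15, 10]
Target new root: 179
Try each candidate change and compute the resulting root:
Candidate A: set leaf[3] = 5 -> leaves = [3, 53, 27, 5, 10]
  L0: [3, 53, 27, 5, 10]
  L1: h(3,53)=(3*31+53)%997=146 h(27,5)=(27*31+5)%997=842 h(10,10)=(10*31+10)%997=320 -> [146, 842, 320]
  L2: h(146,842)=(146*31+842)%997=383 h(320,320)=(320*31+320)%997=270 -> [383, 270]
  L3: h(383,270)=(383*31+270)%997=179 -> [179]
  root = 179 == target 179  ** MATCH **
Candidate B: set leaf[2] = 76 -> leaves = [3, 53, 76, 15, 10]
  L0: [3, 53, 76, 15, 10]
  L1: h(3,53)=(3*31+53)%997=146 h(76,15)=(76*31+15)%997=377 h(10,10)=(10*31+10)%997=320 -> [146, 377, 320]
  L2: h(146,377)=(146*31+377)%997=915 h(320,320)=(320*31+320)%997=270 -> [915, 270]
  L3: h(915,270)=(915*31+270)%997=719 -> [719]
  root = 719 != target 179
Candidate C: set leaf[1] = 69 -> leaves = [3, 69, 27, 15, 10]
  L0: [3, 69, 27, 15, 10]
  L1: h(3,69)=(3*31+69)%997=162 h(27,15)=(27*31+15)%997=852 h(10,10)=(10*31+10)%997=320 -> [162, 852, 320]
  L2: h(162,852)=(162*31+852)%997=889 h(320,320)=(320*31+320)%997=270 -> [889, 270]
  L3: h(889,270)=(889*31+270)%997=910 -> [910]
  root = 910 != target 179
Candidate A produces the target root.

Answer: A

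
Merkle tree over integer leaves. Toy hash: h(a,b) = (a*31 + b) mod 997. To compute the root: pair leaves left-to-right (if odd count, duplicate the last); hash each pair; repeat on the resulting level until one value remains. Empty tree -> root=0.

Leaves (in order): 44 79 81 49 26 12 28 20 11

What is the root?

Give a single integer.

L0: [44, 79, 81, 49, 26, 12, 28, 20, 11]
L1: h(44,79)=(44*31+79)%997=446 h(81,49)=(81*31+49)%997=566 h(26,12)=(26*31+12)%997=818 h(28,20)=(28*31+20)%997=888 h(11,11)=(11*31+11)%997=352 -> [446, 566, 818, 888, 352]
L2: h(446,566)=(446*31+566)%997=434 h(818,888)=(818*31+888)%997=324 h(352,352)=(352*31+352)%997=297 -> [434, 324, 297]
L3: h(434,324)=(434*31+324)%997=817 h(297,297)=(297*31+297)%997=531 -> [817, 531]
L4: h(817,531)=(817*31+531)%997=933 -> [933]

Answer: 933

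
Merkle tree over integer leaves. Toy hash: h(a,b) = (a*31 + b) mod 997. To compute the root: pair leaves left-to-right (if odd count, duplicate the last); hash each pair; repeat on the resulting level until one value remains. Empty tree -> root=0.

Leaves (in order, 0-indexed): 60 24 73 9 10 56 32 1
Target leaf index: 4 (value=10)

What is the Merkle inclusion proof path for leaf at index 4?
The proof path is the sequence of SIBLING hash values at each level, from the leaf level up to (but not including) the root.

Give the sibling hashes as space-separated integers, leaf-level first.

Answer: 56 993 856

Derivation:
L0 (leaves): [60, 24, 73, 9, 10, 56, 32, 1], target index=4
L1: h(60,24)=(60*31+24)%997=887 [pair 0] h(73,9)=(73*31+9)%997=278 [pair 1] h(10,56)=(10*31+56)%997=366 [pair 2] h(32,1)=(32*31+1)%997=993 [pair 3] -> [887, 278, 366, 993]
  Sibling for proof at L0: 56
L2: h(887,278)=(887*31+278)%997=856 [pair 0] h(366,993)=(366*31+993)%997=375 [pair 1] -> [856, 375]
  Sibling for proof at L1: 993
L3: h(856,375)=(856*31+375)%997=989 [pair 0] -> [989]
  Sibling for proof at L2: 856
Root: 989
Proof path (sibling hashes from leaf to root): [56, 993, 856]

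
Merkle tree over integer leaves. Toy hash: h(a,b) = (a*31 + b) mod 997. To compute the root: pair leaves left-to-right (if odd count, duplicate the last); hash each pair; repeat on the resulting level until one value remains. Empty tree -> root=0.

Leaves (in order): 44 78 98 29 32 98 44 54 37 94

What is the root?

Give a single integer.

L0: [44, 78, 98, 29, 32, 98, 44, 54, 37, 94]
L1: h(44,78)=(44*31+78)%997=445 h(98,29)=(98*31+29)%997=76 h(32,98)=(32*31+98)%997=93 h(44,54)=(44*31+54)%997=421 h(37,94)=(37*31+94)%997=244 -> [445, 76, 93, 421, 244]
L2: h(445,76)=(445*31+76)%997=910 h(93,421)=(93*31+421)%997=313 h(244,244)=(244*31+244)%997=829 -> [910, 313, 829]
L3: h(910,313)=(910*31+313)%997=607 h(829,829)=(829*31+829)%997=606 -> [607, 606]
L4: h(607,606)=(607*31+606)%997=480 -> [480]

Answer: 480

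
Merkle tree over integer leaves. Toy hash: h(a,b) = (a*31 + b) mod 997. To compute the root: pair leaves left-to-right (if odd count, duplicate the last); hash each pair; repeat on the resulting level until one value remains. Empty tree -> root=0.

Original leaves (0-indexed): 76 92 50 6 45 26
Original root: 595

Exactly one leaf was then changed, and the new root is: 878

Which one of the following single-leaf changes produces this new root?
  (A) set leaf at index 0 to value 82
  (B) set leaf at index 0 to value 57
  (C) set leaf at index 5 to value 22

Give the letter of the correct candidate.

Answer: A

Derivation:
Original leaves: [76, 92, 50, 6, 45, 26]
Target new root: 878
Try each candidate change and compute the resulting root:
Candidate A: set leaf[0] = 82 -> leaves = [82, 92, 50, 6, 45, 26]
  L0: [82, 92, 50, 6, 45, 26]
  L1: h(82,92)=(82*31+92)%997=640 h(50,6)=(50*31+6)%997=559 h(45,26)=(45*31+26)%997=424 -> [640, 559, 424]
  L2: h(640,559)=(640*31+559)%997=459 h(424,424)=(424*31+424)%997=607 -> [459, 607]
  L3: h(459,607)=(459*31+607)%997=878 -> [878]
  root = 878 == target 878  ** MATCH **
Candidate B: set leaf[0] = 57 -> leaves = [57, 92, 50, 6, 45, 26]
  L0: [57, 92, 50, 6, 45, 26]
  L1: h(57,92)=(57*31+92)%997=862 h(50,6)=(50*31+6)%997=559 h(45,26)=(45*31+26)%997=424 -> [862, 559, 424]
  L2: h(862,559)=(862*31+559)%997=362 h(424,424)=(424*31+424)%997=607 -> [362, 607]
  L3: h(362,607)=(362*31+607)%997=862 -> [862]
  root = 862 != target 878
Candidate C: set leaf[5] = 22 -> leaves = [76, 92, 50, 6, 45, 22]
  L0: [76, 92, 50, 6, 45, 22]
  L1: h(76,92)=(76*31+92)%997=454 h(50,6)=(50*31+6)%997=559 h(45,22)=(45*31+22)%997=420 -> [454, 559, 420]
  L2: h(454,559)=(454*31+559)%997=675 h(420,420)=(420*31+420)%997=479 -> [675, 479]
  L3: h(675,479)=(675*31+479)%997=467 -> [467]
  root = 467 != target 878
Candidate A produces the target root.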